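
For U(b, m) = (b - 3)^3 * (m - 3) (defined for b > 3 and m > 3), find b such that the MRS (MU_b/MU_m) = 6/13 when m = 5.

b = 16

MU_b = 3·(b−3)^2·(m−3), MU_m = (b−3)^3.
MRS = (3/1)·(m−3)/(b−3).
Substitute m = 5: MRS = 6/(b − 3). Setting this equal to 6/13 gives b − 3 = 6/(6/13) = 13, so b = 16.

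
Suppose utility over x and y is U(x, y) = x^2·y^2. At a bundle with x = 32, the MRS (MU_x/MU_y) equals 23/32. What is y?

y = 23

MU_x = 2·x·y^2 and MU_y = 2·x^2·y.
MRS = MU_x/MU_y = y/x.
Substitute x = 32: MRS = y/32. Setting y/32 = 23/32 gives y = (23/32)·32 = 23.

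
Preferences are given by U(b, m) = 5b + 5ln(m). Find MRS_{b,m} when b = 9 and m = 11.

MRS = 11

MU_b = 5, MU_m = 5/m.
MRS = 5 ÷ (5/m).
At (9, 11): MRS = 11.
That is, one extra unit of b is worth 11 units of m at the margin.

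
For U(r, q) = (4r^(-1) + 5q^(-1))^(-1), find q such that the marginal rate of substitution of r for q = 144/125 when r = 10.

For CES with ρ = -1, MRS = (4/5)·(q/r)^2.
Setting (4/5)·(q/10)^2 = 144/125 gives (q/10)^2 = 36/25, so q/10 = 1.2 and q = 12.

q = 12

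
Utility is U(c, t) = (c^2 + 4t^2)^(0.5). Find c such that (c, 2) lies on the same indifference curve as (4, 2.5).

U depends on (c, t) only through S = c^2 + 4t^2, so equal utility means equal S. At (4, 2.5): S = 41.
With t = 2: 4·2^2 = 16, so c^2 = 41 − 16 = 25.
Hence c = √25 = 5.
Check: U(5, 2) = 6.4031.

c = 5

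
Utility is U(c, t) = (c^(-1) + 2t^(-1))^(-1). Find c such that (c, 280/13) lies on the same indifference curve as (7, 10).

U depends on (c, t) only through S = c^(-1) + 2t^(-1), so equal utility means equal S. At (7, 10): S = 12/35.
With t = 280/13: 2·(280/13)^(-1) = 13/140, so c^(-1) = 12/35 − 13/140 = 0.25.
Hence c = 1/0.25 = 4.
Check: U(4, 280/13) = 2.9167.

c = 4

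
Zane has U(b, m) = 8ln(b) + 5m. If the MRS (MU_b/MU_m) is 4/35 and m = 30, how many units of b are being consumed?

b = 14

MU_b = 8/b, MU_m = 5.
MRS = 8/b ÷ 5.
MRS depends only on b: 1.6/b = 4/35 ⇒ b = 1.6/(4/35) = 14.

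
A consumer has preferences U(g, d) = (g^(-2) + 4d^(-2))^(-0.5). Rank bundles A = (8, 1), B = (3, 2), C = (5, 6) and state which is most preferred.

Bundle C

Evaluate utility at each bundle:
U(A) = 0.499.
U(B) = 0.949.
U(C) = 2.572.
Highest utility is C, so C ≻ B ≻ A.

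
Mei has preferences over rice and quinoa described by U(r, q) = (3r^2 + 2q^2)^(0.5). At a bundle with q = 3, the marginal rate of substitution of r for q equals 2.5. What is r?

For CES with ρ = 2, MRS = (3/2)·(q/r)^(-1).
Setting (3/2)·(3/r)^(-1) = 2.5 gives (3/r)^(-1) = 5/3, so 3/r = 0.6 and r = 5.

r = 5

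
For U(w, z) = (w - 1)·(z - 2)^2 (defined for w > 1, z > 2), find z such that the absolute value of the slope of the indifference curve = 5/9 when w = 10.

z = 12

MU_w = (z−2)^2, MU_z = 2·(w−1)·(z−2).
MRS = (1/2)·(z−2)/(w−1).
Substitute w = 10: MRS = (z − 2)/18. Setting this equal to 5/9 gives z − 2 = (5/9)·18 = 10, so z = 12.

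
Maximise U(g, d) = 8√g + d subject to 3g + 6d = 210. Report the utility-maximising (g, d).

g* = 64, d* = 3

MU_g = 8/(2√g), MU_d = 1.
MRS = 8/(2√g) ÷ 1.
Tangency: set MRS = p_g/p_d = 3/6 = 0.5.
MRS depends only on g: 4/√g = 0.5 ⇒ √g = 4/0.5 = 8 ⇒ g* = 64.
From the budget, 6·d = 210 − 3·64 = 18, so d* = 3.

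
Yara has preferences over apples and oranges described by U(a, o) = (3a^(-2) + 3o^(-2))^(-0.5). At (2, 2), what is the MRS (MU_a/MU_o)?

MRS = 1

For CES with ρ = -2, MRS = (o/a)^3.
At (2, 2): MRS = 1.
The indifference curve has slope −1 at this bundle.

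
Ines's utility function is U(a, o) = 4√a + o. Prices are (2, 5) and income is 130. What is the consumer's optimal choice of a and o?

a* = 25, o* = 16

MU_a = 4/(2√a), MU_o = 1.
MRS = 4/(2√a) ÷ 1.
Tangency: set MRS = p_a/p_o = 2/5 = 0.4.
MRS depends only on a: 2/√a = 0.4 ⇒ √a = 2/0.4 = 5 ⇒ a* = 25.
From the budget, 5·o = 130 − 2·25 = 80, so o* = 16.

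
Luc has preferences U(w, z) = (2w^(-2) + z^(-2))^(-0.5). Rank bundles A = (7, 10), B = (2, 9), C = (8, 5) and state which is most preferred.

Bundle A

Evaluate utility at each bundle:
U(A) = 4.436.
U(B) = 1.397.
U(C) = 3.746.
Highest utility is A, so A ≻ C ≻ B.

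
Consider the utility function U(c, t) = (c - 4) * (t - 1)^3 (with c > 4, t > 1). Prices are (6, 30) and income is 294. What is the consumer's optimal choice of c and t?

MU_c = (t−1)^3, MU_t = 3·(c−4)·(t−1)^2.
MRS = (1/3)·(t−1)/(c−4).
Tangency: set MRS = p_c/p_t = 6/30 = 0.2.
So (1/3)·(t − 1)/(c − 4) = 0.2, i.e. (t − 1) = 0.6·(c − 4).
Rewrite the budget in excess-of-subsistence terms: 6·(c − 4) + 30·(t − 1) = 294 − 6·4 − 30·1 = 240.
Substituting, 24·(c − 4) = 240, so c − 4 = 10 and c* = 14.
Then t − 1 = 0.6·10 = 6, so t* = 7.

c* = 14, t* = 7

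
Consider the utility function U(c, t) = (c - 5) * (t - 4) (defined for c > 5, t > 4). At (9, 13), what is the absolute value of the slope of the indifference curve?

MU_c = (t−4), MU_t = (c−5).
MRS = (t−4)/(c−5).
At (9, 13): MRS = 2.25.
That is, one extra unit of c is worth 2.25 units of t at the margin.

MRS = 2.25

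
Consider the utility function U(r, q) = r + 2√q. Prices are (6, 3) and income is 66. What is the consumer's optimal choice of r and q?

MU_r = 1, MU_q = 2/(2√q).
MRS = 1 ÷ (2/(2√q)).
Tangency: set MRS = p_r/p_q = 6/3 = 2.
MRS depends only on q: √q = 2 ⇒ √q = 2 ⇒ q* = 4.
From the budget, 6·r = 66 − 3·4 = 54, so r* = 9.

r* = 9, q* = 4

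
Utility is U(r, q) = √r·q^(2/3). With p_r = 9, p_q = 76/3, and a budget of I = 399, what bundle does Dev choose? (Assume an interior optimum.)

MU_r = 0.5·r^(-0.5)·q^(2/3) and MU_q = 2/3·√r·q^(-1/3).
MRS = MU_r/MU_q = (0.75)·q/r.
Tangency: set MRS = p_r/p_q = 9/(76/3) = 27/76.
So (0.75)·q/r = 27/76, i.e. q = (9/19)·r.
Substitute into the budget 9·r + (76/3)·q = 399: 21·r = 399, so r* = 19.
Then q* = (9/19)·19 = 9.

r* = 19, q* = 9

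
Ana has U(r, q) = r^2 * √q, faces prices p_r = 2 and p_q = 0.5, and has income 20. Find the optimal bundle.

r* = 8, q* = 8

MU_r = 2·r·√q and MU_q = 0.5·r^2·q^(-0.5).
MRS = MU_r/MU_q = (4)·q/r.
Tangency: set MRS = p_r/p_q = 2/0.5 = 4.
So (4)·q/r = 4, i.e. q = r.
Substitute into the budget 2·r + 0.5·q = 20: 2.5·r = 20, so r* = 8.
Then q* = 8.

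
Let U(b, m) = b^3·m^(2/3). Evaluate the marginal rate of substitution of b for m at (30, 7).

MRS = 1.05

MU_b = 3·b^2·m^(2/3) and MU_m = 2/3·b^3·m^(-1/3).
MRS = MU_b/MU_m = (4.5)·m/b.
At (30, 7): MRS = 1.05.
The indifference curve has slope −1.05 at this bundle.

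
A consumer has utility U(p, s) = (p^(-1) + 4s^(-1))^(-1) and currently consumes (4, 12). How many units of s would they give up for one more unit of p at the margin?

For CES with ρ = -1, MRS = (1/4)·(s/p)^2.
At (4, 12): MRS = 2.25.
So at (4, 12) the consumer would give up 2.25 units of s for one more unit of p.

MRS = 2.25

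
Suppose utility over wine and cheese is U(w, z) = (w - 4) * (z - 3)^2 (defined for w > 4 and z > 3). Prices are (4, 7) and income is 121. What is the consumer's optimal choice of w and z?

w* = 11, z* = 11

MU_w = (z−3)^2, MU_z = 2·(w−4)·(z−3).
MRS = (1/2)·(z−3)/(w−4).
Tangency: set MRS = p_w/p_z = 4/7.
So (1/2)·(z − 3)/(w − 4) = 4/7, i.e. (z − 3) = (8/7)·(w − 4).
Rewrite the budget in excess-of-subsistence terms: 4·(w − 4) + 7·(z − 3) = 121 − 4·4 − 7·3 = 84.
Substituting, 12·(w − 4) = 84, so w − 4 = 7 and w* = 11.
Then z − 3 = (8/7)·7 = 8, so z* = 11.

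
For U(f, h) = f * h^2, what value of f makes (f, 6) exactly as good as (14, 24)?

f = 224

U(14, 24) = 8064.
Set U(f, 6) = 8064 and solve.
With h = 6: 6^2 = 36, so f = 8064/36 = 224.
Check: U(224, 6) = 8064.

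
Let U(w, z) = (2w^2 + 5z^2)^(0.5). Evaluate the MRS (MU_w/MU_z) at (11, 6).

MRS = 11/15

For CES with ρ = 2, MRS = (2/5)·(z/w)^(-1).
At (11, 6): MRS = 11/15.
That is, one extra unit of w is worth 11/15 units of z at the margin.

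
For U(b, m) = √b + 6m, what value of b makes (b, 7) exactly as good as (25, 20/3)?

b = 9

U(25, 20/3) = 45.
Set U(b, 7) = 45 and solve.
With m = 7: √b = 45 − 6·7 = 3, so √b = 3 and b = 9.
Check: U(9, 7) = 45.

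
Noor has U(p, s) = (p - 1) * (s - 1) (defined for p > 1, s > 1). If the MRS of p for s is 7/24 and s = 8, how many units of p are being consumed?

p = 25

MU_p = (s−1), MU_s = (p−1).
MRS = (s−1)/(p−1).
Substitute s = 8: MRS = 7/(p − 1). Setting this equal to 7/24 gives p − 1 = 7/(7/24) = 24, so p = 25.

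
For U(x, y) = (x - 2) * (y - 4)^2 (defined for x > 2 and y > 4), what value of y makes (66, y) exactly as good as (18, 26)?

U(18, 26) = 7744.
Set U(66, y) = 7744 and solve.
With x = 66: (66 − 2) = 64, so (y − 4)^2 = 7744/64 = 121.
Taking the square root (with y > 4): y − 4 = 11, so y = 15.
Check: U(66, 15) = 7744.

y = 15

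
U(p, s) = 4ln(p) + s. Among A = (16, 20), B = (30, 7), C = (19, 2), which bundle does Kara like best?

Evaluate utility at each bundle:
U(A) = 31.090.
U(B) = 20.605.
U(C) = 13.778.
Highest utility is A, so A ≻ B ≻ C.

Bundle A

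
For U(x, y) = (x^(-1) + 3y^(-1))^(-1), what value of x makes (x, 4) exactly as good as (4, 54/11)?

U depends on (x, y) only through S = x^(-1) + 3y^(-1), so equal utility means equal S. At (4, 54/11): S = 31/36.
With y = 4: 3·4^(-1) = 0.75, so x^(-1) = 31/36 − 0.75 = 1/9.
Hence x = 1/(1/9) = 9.
Check: U(9, 4) = 1.1613.

x = 9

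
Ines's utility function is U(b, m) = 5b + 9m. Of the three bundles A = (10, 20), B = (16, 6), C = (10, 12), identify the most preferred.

Evaluate utility at each bundle:
U(A) = 230.
U(B) = 134.
U(C) = 158.
Highest utility is A, so A ≻ C ≻ B.

Bundle A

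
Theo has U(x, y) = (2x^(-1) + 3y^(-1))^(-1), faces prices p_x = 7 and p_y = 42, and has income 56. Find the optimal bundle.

x* = 2, y* = 1

For CES with ρ = -1, MRS = (2/3)·(y/x)^2.
Tangency: set MRS = p_x/p_y = 7/42 = 1/6.
So (y/x)^2 = 0.25; taking the square root, y/x = 0.5, i.e. y = 0.5·x.
Substitute into the budget 7·x + 42·y = 56: 28·x = 56, so x* = 2 and y* = 0.5·2 = 1.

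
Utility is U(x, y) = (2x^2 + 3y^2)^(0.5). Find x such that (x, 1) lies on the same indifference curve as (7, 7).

U depends on (x, y) only through S = 2x^2 + 3y^2, so equal utility means equal S. At (7, 7): S = 245.
With y = 1: 3·1^2 = 3, so 2x^2 = 245 − 3 = 242, i.e. x^2 = 121.
Hence x = √121 = 11.
Check: U(11, 1) = 15.6525.

x = 11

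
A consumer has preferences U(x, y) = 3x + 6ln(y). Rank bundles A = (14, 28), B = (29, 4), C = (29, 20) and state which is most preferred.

Evaluate utility at each bundle:
U(A) = 61.993.
U(B) = 95.318.
U(C) = 104.974.
Highest utility is C, so C ≻ B ≻ A.

Bundle C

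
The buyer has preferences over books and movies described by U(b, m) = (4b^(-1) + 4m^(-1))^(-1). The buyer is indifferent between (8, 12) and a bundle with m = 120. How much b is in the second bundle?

b = 5

U depends on (b, m) only through S = 4b^(-1) + 4m^(-1), so equal utility means equal S. At (8, 12): S = 5/6.
With m = 120: 4·120^(-1) = 1/30, so 4b^(-1) = 5/6 − 1/30 = 0.8, i.e. b^(-1) = 0.2.
Hence b = 1/0.2 = 5.
Check: U(5, 120) = 1.2.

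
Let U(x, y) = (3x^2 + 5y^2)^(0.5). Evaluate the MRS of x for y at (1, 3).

For CES with ρ = 2, MRS = (3/5)·(y/x)^(-1).
At (1, 3): MRS = 0.2.
So at (1, 3) the consumer would give up 0.2 units of y for one more unit of x.

MRS = 0.2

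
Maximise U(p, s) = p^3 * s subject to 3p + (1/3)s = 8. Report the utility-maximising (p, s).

p* = 2, s* = 6

MU_p = 3·p^2·s and MU_s = p^3.
MRS = MU_p/MU_s = (3/1)·s/p.
Tangency: set MRS = p_p/p_s = 3/(1/3) = 9.
So (3/1)·s/p = 9, i.e. s = 3·p.
Substitute into the budget 3·p + (1/3)·s = 8: 4·p = 8, so p* = 2.
Then s* = 3·2 = 6.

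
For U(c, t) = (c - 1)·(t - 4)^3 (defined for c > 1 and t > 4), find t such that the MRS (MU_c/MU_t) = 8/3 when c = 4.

t = 28

MU_c = (t−4)^3, MU_t = 3·(c−1)·(t−4)^2.
MRS = (1/3)·(t−4)/(c−1).
Substitute c = 4: MRS = (t − 4)/9. Setting this equal to 8/3 gives t − 4 = (8/3)·9 = 24, so t = 28.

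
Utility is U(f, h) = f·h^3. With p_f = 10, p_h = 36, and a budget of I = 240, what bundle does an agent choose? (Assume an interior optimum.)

f* = 6, h* = 5

MU_f = h^3 and MU_h = 3·f·h^2.
MRS = MU_f/MU_h = (1/3)·h/f.
Tangency: set MRS = p_f/p_h = 10/36 = 5/18.
So (1/3)·h/f = 5/18, i.e. h = (5/6)·f.
Substitute into the budget 10·f + 36·h = 240: 40·f = 240, so f* = 6.
Then h* = (5/6)·6 = 5.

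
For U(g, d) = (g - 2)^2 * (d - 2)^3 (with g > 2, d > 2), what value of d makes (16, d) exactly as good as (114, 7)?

U(114, 7) = 1568000.
Set U(16, d) = 1568000 and solve.
With g = 16: (16 − 2)^2 = 196, so (d − 2)^3 = 1568000/196 = 8000.
Taking the cube root (with d > 2): d − 2 = 20, so d = 22.
Check: U(16, 22) = 1568000.

d = 22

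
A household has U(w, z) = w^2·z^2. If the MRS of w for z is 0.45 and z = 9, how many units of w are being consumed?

w = 20

MU_w = 2·w·z^2 and MU_z = 2·w^2·z.
MRS = MU_w/MU_z = z/w.
Substitute z = 9: MRS = 9/w. Setting 9/w = 0.45 gives w = 9/0.45 = 20.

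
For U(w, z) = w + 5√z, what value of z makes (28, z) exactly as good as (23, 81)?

z = 64

U(23, 81) = 68.
Set U(28, z) = 68 and solve.
With w = 28: 5√z = 68 − 28 = 40, so √z = 8 and z = 64.
Check: U(28, 64) = 68.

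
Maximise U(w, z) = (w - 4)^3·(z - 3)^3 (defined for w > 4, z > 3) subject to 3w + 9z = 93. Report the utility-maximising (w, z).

w* = 13, z* = 6

MU_w = 3·(w−4)^2·(z−3)^3, MU_z = 3·(w−4)^3·(z−3)^2.
MRS = (z−3)/(w−4).
Tangency: set MRS = p_w/p_z = 3/9 = 1/3.
So (z − 3)/(w − 4) = 1/3, i.e. (z − 3) = (1/3)·(w − 4).
Rewrite the budget in excess-of-subsistence terms: 3·(w − 4) + 9·(z − 3) = 93 − 3·4 − 9·3 = 54.
Substituting, 6·(w − 4) = 54, so w − 4 = 9 and w* = 13.
Then z − 3 = (1/3)·9 = 3, so z* = 6.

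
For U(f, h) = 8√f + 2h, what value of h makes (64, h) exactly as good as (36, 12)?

h = 4

U(36, 12) = 72.
Set U(64, h) = 72 and solve.
With f = 64: √64 = 8, so 2h = 72 − 8·8 = 8 and h = 4.
Check: U(64, 4) = 72.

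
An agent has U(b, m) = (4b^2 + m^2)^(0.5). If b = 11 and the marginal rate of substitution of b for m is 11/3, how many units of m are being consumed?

m = 12

For CES with ρ = 2, MRS = (4/1)·(m/b)^(-1).
Setting (4/1)·(m/11)^(-1) = 11/3 gives (m/11)^(-1) = 11/12, so m/11 = 12/11 and m = 12.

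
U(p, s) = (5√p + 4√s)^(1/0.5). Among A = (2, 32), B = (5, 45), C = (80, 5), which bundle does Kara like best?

Bundle C

Evaluate utility at each bundle:
U(A) = 882.000.
U(B) = 1445.000.
U(C) = 2880.000.
Highest utility is C, so C ≻ B ≻ A.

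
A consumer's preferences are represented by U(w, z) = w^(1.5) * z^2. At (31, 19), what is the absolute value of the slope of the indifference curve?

MU_w = 1.5·√w·z^2 and MU_z = 2·w^(1.5)·z.
MRS = MU_w/MU_z = (0.75)·z/w.
At (31, 19): MRS = 57/124.
The indifference curve has slope −57/124 at this bundle.

MRS = 57/124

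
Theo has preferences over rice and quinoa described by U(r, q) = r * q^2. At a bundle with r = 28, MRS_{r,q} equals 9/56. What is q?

MU_r = q^2 and MU_q = 2·r·q.
MRS = MU_r/MU_q = (1/2)·q/r.
Substitute r = 28: MRS = q/56. Setting q/56 = 9/56 gives q = (9/56)·56 = 9.

q = 9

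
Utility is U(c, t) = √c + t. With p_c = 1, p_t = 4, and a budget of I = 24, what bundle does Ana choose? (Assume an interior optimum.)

c* = 4, t* = 5

MU_c = 1/(2√c), MU_t = 1.
MRS = 1/(2√c) ÷ 1.
Tangency: set MRS = p_c/p_t = 1/4 = 0.25.
MRS depends only on c: 0.5/√c = 0.25 ⇒ √c = 0.5/0.25 = 2 ⇒ c* = 4.
From the budget, 4·t = 24 − 1·4 = 20, so t* = 5.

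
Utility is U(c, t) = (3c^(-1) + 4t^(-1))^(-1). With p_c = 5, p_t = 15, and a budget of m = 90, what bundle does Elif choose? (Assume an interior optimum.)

c* = 6, t* = 4

For CES with ρ = -1, MRS = (3/4)·(t/c)^2.
Tangency: set MRS = p_c/p_t = 5/15 = 1/3.
So (t/c)^2 = 4/9; taking the square root, t/c = 2/3, i.e. t = (2/3)·c.
Substitute into the budget 5·c + 15·t = 90: 15·c = 90, so c* = 6 and t* = (2/3)·6 = 4.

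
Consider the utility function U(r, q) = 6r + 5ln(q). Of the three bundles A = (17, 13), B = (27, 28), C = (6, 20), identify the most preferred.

Bundle B

Evaluate utility at each bundle:
U(A) = 114.825.
U(B) = 178.661.
U(C) = 50.979.
Highest utility is B, so B ≻ A ≻ C.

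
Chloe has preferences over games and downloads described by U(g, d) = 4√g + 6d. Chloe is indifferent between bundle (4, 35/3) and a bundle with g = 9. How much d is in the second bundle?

U(4, 35/3) = 78.
Set U(9, d) = 78 and solve.
With g = 9: √9 = 3, so 6d = 78 − 4·3 = 66 and d = 11.
Check: U(9, 11) = 78.

d = 11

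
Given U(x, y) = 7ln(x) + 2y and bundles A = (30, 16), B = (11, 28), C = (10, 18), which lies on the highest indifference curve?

Evaluate utility at each bundle:
U(A) = 55.808.
U(B) = 72.785.
U(C) = 52.118.
Highest utility is B, so B ≻ A ≻ C.

Bundle B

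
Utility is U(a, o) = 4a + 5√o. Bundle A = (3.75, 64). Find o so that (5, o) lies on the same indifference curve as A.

o = 49

U(3.75, 64) = 55.
Set U(5, o) = 55 and solve.
With a = 5: 5√o = 55 − 4·5 = 35, so √o = 7 and o = 49.
Check: U(5, 49) = 55.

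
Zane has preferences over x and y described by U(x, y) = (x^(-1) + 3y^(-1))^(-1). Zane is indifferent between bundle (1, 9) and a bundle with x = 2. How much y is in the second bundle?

y = 3.6

U depends on (x, y) only through S = x^(-1) + 3y^(-1), so equal utility means equal S. At (1, 9): S = 4/3.
With x = 2: 2^(-1) = 0.5, so 3y^(-1) = 4/3 − 0.5 = 5/6, i.e. y^(-1) = 5/18.
Hence y = 1/(5/18) = 3.6.
Check: U(2, 3.6) = 0.75.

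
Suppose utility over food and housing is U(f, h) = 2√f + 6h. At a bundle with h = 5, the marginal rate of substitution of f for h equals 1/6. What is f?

f = 1

MU_f = 2/(2√f), MU_h = 6.
MRS = 2/(2√f) ÷ 6.
MRS depends only on f: (1/6)/√f = 1/6 ⇒ √f = (1/6)/(1/6) = 1 ⇒ f = 1.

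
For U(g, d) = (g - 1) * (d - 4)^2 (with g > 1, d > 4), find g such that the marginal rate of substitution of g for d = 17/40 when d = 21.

g = 21

MU_g = (d−4)^2, MU_d = 2·(g−1)·(d−4).
MRS = (1/2)·(d−4)/(g−1).
Substitute d = 21: MRS = 8.5/(g − 1). Setting this equal to 17/40 gives g − 1 = 8.5/(17/40) = 20, so g = 21.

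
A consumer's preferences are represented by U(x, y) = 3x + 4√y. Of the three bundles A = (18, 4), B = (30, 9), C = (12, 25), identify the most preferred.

Evaluate utility at each bundle:
U(A) = 62.000.
U(B) = 102.000.
U(C) = 56.000.
Highest utility is B, so B ≻ A ≻ C.

Bundle B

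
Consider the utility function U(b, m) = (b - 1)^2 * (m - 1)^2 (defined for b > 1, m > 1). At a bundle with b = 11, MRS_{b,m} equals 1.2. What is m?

m = 13

MU_b = 2·(b−1)·(m−1)^2, MU_m = 2·(b−1)^2·(m−1).
MRS = (m−1)/(b−1).
Substitute b = 11: MRS = (m − 1)/10. Setting this equal to 1.2 gives m − 1 = 1.2·10 = 12, so m = 13.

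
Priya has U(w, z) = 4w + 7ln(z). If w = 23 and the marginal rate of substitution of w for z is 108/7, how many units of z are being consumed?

z = 27

MU_w = 4, MU_z = 7/z.
MRS = 4 ÷ (7/z).
MRS depends only on z: (4/7)·z = 108/7 ⇒ z = (108/7)/(4/7) = 27.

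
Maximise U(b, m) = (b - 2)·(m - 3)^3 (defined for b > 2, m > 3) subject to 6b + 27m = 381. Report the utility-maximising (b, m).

b* = 14, m* = 11

MU_b = (m−3)^3, MU_m = 3·(b−2)·(m−3)^2.
MRS = (1/3)·(m−3)/(b−2).
Tangency: set MRS = p_b/p_m = 6/27 = 2/9.
So (1/3)·(m − 3)/(b − 2) = 2/9, i.e. (m − 3) = (2/3)·(b − 2).
Rewrite the budget in excess-of-subsistence terms: 6·(b − 2) + 27·(m − 3) = 381 − 6·2 − 27·3 = 288.
Substituting, 24·(b − 2) = 288, so b − 2 = 12 and b* = 14.
Then m − 3 = (2/3)·12 = 8, so m* = 11.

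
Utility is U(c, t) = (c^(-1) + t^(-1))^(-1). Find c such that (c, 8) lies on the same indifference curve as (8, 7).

U depends on (c, t) only through S = c^(-1) + t^(-1), so equal utility means equal S. At (8, 7): S = 15/56.
With t = 8: 8^(-1) = 0.125, so c^(-1) = 15/56 − 0.125 = 1/7.
Hence c = 1/(1/7) = 7.
Check: U(7, 8) = 3.7333.

c = 7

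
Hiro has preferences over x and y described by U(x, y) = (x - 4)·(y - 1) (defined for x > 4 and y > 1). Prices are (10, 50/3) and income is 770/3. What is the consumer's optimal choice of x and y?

MU_x = (y−1), MU_y = (x−4).
MRS = (y−1)/(x−4).
Tangency: set MRS = p_x/p_y = 10/(50/3) = 0.6.
So (y − 1)/(x − 4) = 0.6, i.e. (y − 1) = 0.6·(x − 4).
Rewrite the budget in excess-of-subsistence terms: 10·(x − 4) + (50/3)·(y − 1) = 770/3 − 10·4 − (50/3)·1 = 200.
Substituting, 20·(x − 4) = 200, so x − 4 = 10 and x* = 14.
Then y − 1 = 0.6·10 = 6, so y* = 7.

x* = 14, y* = 7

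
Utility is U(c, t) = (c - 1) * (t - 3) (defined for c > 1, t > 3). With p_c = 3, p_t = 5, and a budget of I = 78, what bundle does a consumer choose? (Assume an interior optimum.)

MU_c = (t−3), MU_t = (c−1).
MRS = (t−3)/(c−1).
Tangency: set MRS = p_c/p_t = 3/5 = 0.6.
So (t − 3)/(c − 1) = 0.6, i.e. (t − 3) = 0.6·(c − 1).
Rewrite the budget in excess-of-subsistence terms: 3·(c − 1) + 5·(t − 3) = 78 − 3·1 − 5·3 = 60.
Substituting, 6·(c − 1) = 60, so c − 1 = 10 and c* = 11.
Then t − 3 = 0.6·10 = 6, so t* = 9.

c* = 11, t* = 9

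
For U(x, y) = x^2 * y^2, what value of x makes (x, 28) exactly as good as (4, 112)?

U(4, 112) = 200704.
Set U(x, 28) = 200704 and solve.
With y = 28: 28^2 = 784, so x^2 = 200704/784 = 256; taking the square root, x = 16.
Check: U(16, 28) = 200704.

x = 16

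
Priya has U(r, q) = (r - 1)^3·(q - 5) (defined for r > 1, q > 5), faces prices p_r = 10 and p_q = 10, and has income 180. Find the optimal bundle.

r* = 10, q* = 8

MU_r = 3·(r−1)^2·(q−5), MU_q = (r−1)^3.
MRS = (3/1)·(q−5)/(r−1).
Tangency: set MRS = p_r/p_q = 10/10 = 1.
So (3/1)·(q − 5)/(r − 1) = 1, i.e. (q − 5) = (1/3)·(r − 1).
Rewrite the budget in excess-of-subsistence terms: 10·(r − 1) + 10·(q − 5) = 180 − 10·1 − 10·5 = 120.
Substituting, (40/3)·(r − 1) = 120, so r − 1 = 9 and r* = 10.
Then q − 5 = (1/3)·9 = 3, so q* = 8.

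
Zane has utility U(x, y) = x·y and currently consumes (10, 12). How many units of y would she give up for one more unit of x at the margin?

MRS = 1.2

MU_x = y and MU_y = x.
MRS = MU_x/MU_y = y/x.
At (10, 12): MRS = 1.2.
That is, one extra unit of x is worth 1.2 units of y at the margin.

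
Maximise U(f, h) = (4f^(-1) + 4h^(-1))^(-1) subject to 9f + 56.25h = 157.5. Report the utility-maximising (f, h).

For CES with ρ = -1, MRS = (h/f)^2.
Tangency: set MRS = p_f/p_h = 9/56.25 = 4/25.
So (h/f)^2 = 4/25; taking the square root, h/f = 0.4, i.e. h = 0.4·f.
Substitute into the budget 9·f + 56.25·h = 157.5: 31.5·f = 157.5, so f* = 5 and h* = 0.4·5 = 2.

f* = 5, h* = 2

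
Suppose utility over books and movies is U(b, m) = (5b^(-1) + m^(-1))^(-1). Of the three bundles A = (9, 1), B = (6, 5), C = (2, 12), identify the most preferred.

Bundle B

Evaluate utility at each bundle:
U(A) = 0.643.
U(B) = 0.968.
U(C) = 0.387.
Highest utility is B, so B ≻ A ≻ C.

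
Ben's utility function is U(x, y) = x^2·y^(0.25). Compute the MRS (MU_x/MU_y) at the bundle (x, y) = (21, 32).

MU_x = 2·x·y^(0.25) and MU_y = 0.25·x^2·y^(-0.75).
MRS = MU_x/MU_y = (8)·y/x.
At (21, 32): MRS = 256/21.
The indifference curve has slope −256/21 at this bundle.

MRS = 256/21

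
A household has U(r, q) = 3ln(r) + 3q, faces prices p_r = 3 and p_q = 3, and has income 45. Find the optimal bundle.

r* = 1, q* = 14

MU_r = 3/r, MU_q = 3.
MRS = 3/r ÷ 3.
Tangency: set MRS = p_r/p_q = 3/3 = 1.
MRS depends only on r: 1/r = 1 ⇒ r* = 1/1 = 1.
From the budget, 3·q = 45 − 3·1 = 42, so q* = 14.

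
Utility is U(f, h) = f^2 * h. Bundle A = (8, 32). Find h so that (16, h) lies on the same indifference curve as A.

h = 8

U(8, 32) = 2048.
Set U(16, h) = 2048 and solve.
With f = 16: 16^2 = 256, so h = 2048/256 = 8.
Check: U(16, 8) = 2048.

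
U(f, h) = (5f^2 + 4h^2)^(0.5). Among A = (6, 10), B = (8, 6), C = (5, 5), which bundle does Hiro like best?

Bundle A

Evaluate utility at each bundle:
U(A) = 24.083.
U(B) = 21.541.
U(C) = 15.000.
Highest utility is A, so A ≻ B ≻ C.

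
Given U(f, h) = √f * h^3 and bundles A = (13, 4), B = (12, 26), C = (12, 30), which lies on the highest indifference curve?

Bundle C

Evaluate utility at each bundle:
U(A) = 230.755.
U(B) = 60885.050.
U(C) = 93530.744.
Highest utility is C, so C ≻ B ≻ A.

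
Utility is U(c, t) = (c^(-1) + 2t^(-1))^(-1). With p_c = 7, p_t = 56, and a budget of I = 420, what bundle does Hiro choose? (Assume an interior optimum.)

For CES with ρ = -1, MRS = (1/2)·(t/c)^2.
Tangency: set MRS = p_c/p_t = 7/56 = 0.125.
So (t/c)^2 = 0.25; taking the square root, t/c = 0.5, i.e. t = 0.5·c.
Substitute into the budget 7·c + 56·t = 420: 35·c = 420, so c* = 12 and t* = 0.5·12 = 6.

c* = 12, t* = 6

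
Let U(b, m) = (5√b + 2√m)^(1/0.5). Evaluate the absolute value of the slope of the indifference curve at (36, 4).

For CES with ρ = 0.5, MRS = (5/2)·√(m/b).
At (36, 4): MRS = 5/6.
So at (36, 4) the consumer would give up 5/6 units of m for one more unit of b.

MRS = 5/6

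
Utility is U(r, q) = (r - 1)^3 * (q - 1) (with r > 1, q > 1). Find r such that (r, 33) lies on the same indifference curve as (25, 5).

U(25, 5) = 55296.
Set U(r, 33) = 55296 and solve.
With q = 33: (33 − 1) = 32, so (r − 1)^3 = 55296/32 = 1728.
Taking the cube root (with r > 1): r − 1 = 12, so r = 13.
Check: U(13, 33) = 55296.

r = 13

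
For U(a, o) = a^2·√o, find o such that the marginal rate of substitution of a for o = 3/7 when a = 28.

o = 3

MU_a = 2·a·√o and MU_o = 0.5·a^2·o^(-0.5).
MRS = MU_a/MU_o = (4)·o/a.
Substitute a = 28: MRS = o/7. Setting o/7 = 3/7 gives o = (3/7)·7 = 3.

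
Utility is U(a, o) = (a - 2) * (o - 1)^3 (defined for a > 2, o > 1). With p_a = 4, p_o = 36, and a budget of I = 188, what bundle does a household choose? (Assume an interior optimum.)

a* = 11, o* = 4

MU_a = (o−1)^3, MU_o = 3·(a−2)·(o−1)^2.
MRS = (1/3)·(o−1)/(a−2).
Tangency: set MRS = p_a/p_o = 4/36 = 1/9.
So (1/3)·(o − 1)/(a − 2) = 1/9, i.e. (o − 1) = (1/3)·(a − 2).
Rewrite the budget in excess-of-subsistence terms: 4·(a − 2) + 36·(o − 1) = 188 − 4·2 − 36·1 = 144.
Substituting, 16·(a − 2) = 144, so a − 2 = 9 and a* = 11.
Then o − 1 = (1/3)·9 = 3, so o* = 4.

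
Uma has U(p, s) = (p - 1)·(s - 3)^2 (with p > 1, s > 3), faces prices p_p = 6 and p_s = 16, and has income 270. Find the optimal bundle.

MU_p = (s−3)^2, MU_s = 2·(p−1)·(s−3).
MRS = (1/2)·(s−3)/(p−1).
Tangency: set MRS = p_p/p_s = 6/16 = 0.375.
So (1/2)·(s − 3)/(p − 1) = 0.375, i.e. (s − 3) = 0.75·(p − 1).
Rewrite the budget in excess-of-subsistence terms: 6·(p − 1) + 16·(s − 3) = 270 − 6·1 − 16·3 = 216.
Substituting, 18·(p − 1) = 216, so p − 1 = 12 and p* = 13.
Then s − 3 = 0.75·12 = 9, so s* = 12.

p* = 13, s* = 12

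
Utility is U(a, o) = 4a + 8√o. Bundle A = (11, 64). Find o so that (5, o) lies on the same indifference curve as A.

U(11, 64) = 108.
Set U(5, o) = 108 and solve.
With a = 5: 8√o = 108 − 4·5 = 88, so √o = 11 and o = 121.
Check: U(5, 121) = 108.

o = 121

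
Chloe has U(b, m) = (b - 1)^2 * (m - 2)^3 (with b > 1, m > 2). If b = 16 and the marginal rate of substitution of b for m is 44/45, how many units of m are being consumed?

MU_b = 2·(b−1)·(m−2)^3, MU_m = 3·(b−1)^2·(m−2)^2.
MRS = (2/3)·(m−2)/(b−1).
Substitute b = 16: MRS = (m − 2)/22.5. Setting this equal to 44/45 gives m − 2 = (44/45)·22.5 = 22, so m = 24.

m = 24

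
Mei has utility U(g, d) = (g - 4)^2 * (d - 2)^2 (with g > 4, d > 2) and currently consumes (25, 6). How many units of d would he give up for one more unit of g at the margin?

MRS = 4/21

MU_g = 2·(g−4)·(d−2)^2, MU_d = 2·(g−4)^2·(d−2).
MRS = (d−2)/(g−4).
At (25, 6): MRS = 4/21.
So at (25, 6) the consumer would give up 4/21 units of d for one more unit of g.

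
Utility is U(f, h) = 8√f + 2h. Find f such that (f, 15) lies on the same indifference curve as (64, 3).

U(64, 3) = 70.
Set U(f, 15) = 70 and solve.
With h = 15: 8√f = 70 − 2·15 = 40, so √f = 5 and f = 25.
Check: U(25, 15) = 70.

f = 25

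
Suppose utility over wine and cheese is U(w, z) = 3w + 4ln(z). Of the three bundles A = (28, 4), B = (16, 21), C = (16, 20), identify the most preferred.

Bundle A

Evaluate utility at each bundle:
U(A) = 89.545.
U(B) = 60.178.
U(C) = 59.983.
Highest utility is A, so A ≻ B ≻ C.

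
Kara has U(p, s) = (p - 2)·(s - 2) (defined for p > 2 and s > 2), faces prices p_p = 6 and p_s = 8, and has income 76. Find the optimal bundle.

MU_p = (s−2), MU_s = (p−2).
MRS = (s−2)/(p−2).
Tangency: set MRS = p_p/p_s = 6/8 = 0.75.
So (s − 2)/(p − 2) = 0.75, i.e. (s − 2) = 0.75·(p − 2).
Rewrite the budget in excess-of-subsistence terms: 6·(p − 2) + 8·(s − 2) = 76 − 6·2 − 8·2 = 48.
Substituting, 12·(p − 2) = 48, so p − 2 = 4 and p* = 6.
Then s − 2 = 0.75·4 = 3, so s* = 5.

p* = 6, s* = 5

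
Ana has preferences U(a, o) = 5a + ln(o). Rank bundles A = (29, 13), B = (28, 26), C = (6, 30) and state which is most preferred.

Evaluate utility at each bundle:
U(A) = 147.565.
U(B) = 143.258.
U(C) = 33.401.
Highest utility is A, so A ≻ B ≻ C.

Bundle A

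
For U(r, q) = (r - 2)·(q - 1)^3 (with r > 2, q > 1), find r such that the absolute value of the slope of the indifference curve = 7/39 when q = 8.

r = 15

MU_r = (q−1)^3, MU_q = 3·(r−2)·(q−1)^2.
MRS = (1/3)·(q−1)/(r−2).
Substitute q = 8: MRS = (7/3)/(r − 2). Setting this equal to 7/39 gives r − 2 = (7/3)/(7/39) = 13, so r = 15.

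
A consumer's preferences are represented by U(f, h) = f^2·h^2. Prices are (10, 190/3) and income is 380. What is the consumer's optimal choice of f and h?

MU_f = 2·f·h^2 and MU_h = 2·f^2·h.
MRS = MU_f/MU_h = h/f.
Tangency: set MRS = p_f/p_h = 10/(190/3) = 3/19.
So h/f = 3/19, i.e. h = (3/19)·f.
Substitute into the budget 10·f + (190/3)·h = 380: 20·f = 380, so f* = 19.
Then h* = (3/19)·19 = 3.

f* = 19, h* = 3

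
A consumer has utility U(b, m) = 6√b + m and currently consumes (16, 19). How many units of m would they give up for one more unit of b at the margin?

MRS = 0.75

MU_b = 6/(2√b), MU_m = 1.
MRS = 6/(2√b) ÷ 1.
At (16, 19): MRS = 0.75.
So at (16, 19) the consumer would give up 0.75 units of m for one more unit of b.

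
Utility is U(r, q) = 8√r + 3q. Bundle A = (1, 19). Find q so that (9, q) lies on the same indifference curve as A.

U(1, 19) = 65.
Set U(9, q) = 65 and solve.
With r = 9: √9 = 3, so 3q = 65 − 8·3 = 41 and q = 41/3.
Check: U(9, 41/3) = 65.

q = 41/3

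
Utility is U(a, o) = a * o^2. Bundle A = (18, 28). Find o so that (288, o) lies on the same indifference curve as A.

o = 7

U(18, 28) = 14112.
Set U(288, o) = 14112 and solve.
With a = 288: o^2 = 14112/288 = 49; taking the square root, o = 7.
Check: U(288, 7) = 14112.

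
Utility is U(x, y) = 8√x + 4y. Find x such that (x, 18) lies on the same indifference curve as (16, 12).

x = 1

U(16, 12) = 80.
Set U(x, 18) = 80 and solve.
With y = 18: 8√x = 80 − 4·18 = 8, so √x = 1 and x = 1.
Check: U(1, 18) = 80.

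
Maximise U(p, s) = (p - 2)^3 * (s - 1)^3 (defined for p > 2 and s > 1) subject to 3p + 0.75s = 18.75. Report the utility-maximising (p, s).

MU_p = 3·(p−2)^2·(s−1)^3, MU_s = 3·(p−2)^3·(s−1)^2.
MRS = (s−1)/(p−2).
Tangency: set MRS = p_p/p_s = 3/0.75 = 4.
So (s − 1)/(p − 2) = 4, i.e. (s − 1) = 4·(p − 2).
Rewrite the budget in excess-of-subsistence terms: 3·(p − 2) + 0.75·(s − 1) = 18.75 − 3·2 − 0.75·1 = 12.
Substituting, 6·(p − 2) = 12, so p − 2 = 2 and p* = 4.
Then s − 1 = 4·2 = 8, so s* = 9.

p* = 4, s* = 9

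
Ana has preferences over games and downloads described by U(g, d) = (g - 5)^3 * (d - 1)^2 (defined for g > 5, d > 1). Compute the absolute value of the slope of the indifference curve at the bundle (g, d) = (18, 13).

MU_g = 3·(g−5)^2·(d−1)^2, MU_d = 2·(g−5)^3·(d−1).
MRS = (3/2)·(d−1)/(g−5).
At (18, 13): MRS = 18/13.
So at (18, 13) the consumer would give up 18/13 units of d for one more unit of g.

MRS = 18/13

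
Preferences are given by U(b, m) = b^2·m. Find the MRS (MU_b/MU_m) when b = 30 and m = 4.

MRS = 4/15

MU_b = 2·b·m and MU_m = b^2.
MRS = MU_b/MU_m = (2/1)·m/b.
At (30, 4): MRS = 4/15.
So at (30, 4) the consumer would give up 4/15 units of m for one more unit of b.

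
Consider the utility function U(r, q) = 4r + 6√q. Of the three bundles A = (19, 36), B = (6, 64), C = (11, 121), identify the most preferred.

Evaluate utility at each bundle:
U(A) = 112.000.
U(B) = 72.000.
U(C) = 110.000.
Highest utility is A, so A ≻ C ≻ B.

Bundle A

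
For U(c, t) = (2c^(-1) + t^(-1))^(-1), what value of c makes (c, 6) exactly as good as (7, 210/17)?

U depends on (c, t) only through S = 2c^(-1) + t^(-1), so equal utility means equal S. At (7, 210/17): S = 11/30.
With t = 6: 6^(-1) = 1/6, so 2c^(-1) = 11/30 − 1/6 = 0.2, i.e. c^(-1) = 0.1.
Hence c = 1/0.1 = 10.
Check: U(10, 6) = 2.7273.

c = 10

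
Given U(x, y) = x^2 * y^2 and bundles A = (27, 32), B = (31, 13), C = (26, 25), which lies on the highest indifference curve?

Evaluate utility at each bundle:
U(A) = 746496.
U(B) = 162409.
U(C) = 422500.
Highest utility is A, so A ≻ C ≻ B.

Bundle A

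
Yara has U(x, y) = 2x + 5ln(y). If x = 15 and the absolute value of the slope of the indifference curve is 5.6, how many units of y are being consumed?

y = 14

MU_x = 2, MU_y = 5/y.
MRS = 2 ÷ (5/y).
MRS depends only on y: 0.4·y = 5.6 ⇒ y = 5.6/0.4 = 14.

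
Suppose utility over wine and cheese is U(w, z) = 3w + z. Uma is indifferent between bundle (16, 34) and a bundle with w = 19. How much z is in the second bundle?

z = 25

U(16, 34) = 82.
Set U(19, z) = 82 and solve.
3·19 + z = 82 ⇒ z = 25 ⇒ z = 25.
Check: U(19, 25) = 82.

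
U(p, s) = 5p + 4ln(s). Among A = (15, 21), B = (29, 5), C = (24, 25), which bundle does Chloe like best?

Evaluate utility at each bundle:
U(A) = 87.178.
U(B) = 151.438.
U(C) = 132.876.
Highest utility is B, so B ≻ C ≻ A.

Bundle B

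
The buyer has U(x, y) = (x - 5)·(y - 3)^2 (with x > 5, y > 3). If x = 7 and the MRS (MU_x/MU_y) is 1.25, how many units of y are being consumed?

MU_x = (y−3)^2, MU_y = 2·(x−5)·(y−3).
MRS = (1/2)·(y−3)/(x−5).
Substitute x = 7: MRS = (y − 3)/4. Setting this equal to 1.25 gives y − 3 = 1.25·4 = 5, so y = 8.

y = 8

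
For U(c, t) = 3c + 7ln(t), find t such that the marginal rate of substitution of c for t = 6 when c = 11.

MU_c = 3, MU_t = 7/t.
MRS = 3 ÷ (7/t).
MRS depends only on t: (3/7)·t = 6 ⇒ t = 6/(3/7) = 14.

t = 14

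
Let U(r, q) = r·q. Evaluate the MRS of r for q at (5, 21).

MU_r = q and MU_q = r.
MRS = MU_r/MU_q = q/r.
At (5, 21): MRS = 4.2.
So at (5, 21) the consumer would give up 4.2 units of q for one more unit of r.

MRS = 4.2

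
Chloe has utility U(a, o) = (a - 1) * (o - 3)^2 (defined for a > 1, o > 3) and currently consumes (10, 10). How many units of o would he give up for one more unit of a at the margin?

MU_a = (o−3)^2, MU_o = 2·(a−1)·(o−3).
MRS = (1/2)·(o−3)/(a−1).
At (10, 10): MRS = 7/18.
That is, one extra unit of a is worth 7/18 units of o at the margin.

MRS = 7/18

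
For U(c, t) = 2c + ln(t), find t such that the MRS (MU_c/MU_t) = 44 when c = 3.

t = 22

MU_c = 2, MU_t = 1/t.
MRS = 2 ÷ (1/t).
MRS depends only on t: 2·t = 44 ⇒ t = 44/2 = 22.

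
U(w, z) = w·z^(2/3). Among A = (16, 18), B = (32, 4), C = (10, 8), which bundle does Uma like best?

Evaluate utility at each bundle:
U(A) = 109.893.
U(B) = 80.635.
U(C) = 40.000.
Highest utility is A, so A ≻ B ≻ C.

Bundle A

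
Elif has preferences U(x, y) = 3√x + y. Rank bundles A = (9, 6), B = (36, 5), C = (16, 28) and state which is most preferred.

Evaluate utility at each bundle:
U(A) = 15.000.
U(B) = 23.000.
U(C) = 40.000.
Highest utility is C, so C ≻ B ≻ A.

Bundle C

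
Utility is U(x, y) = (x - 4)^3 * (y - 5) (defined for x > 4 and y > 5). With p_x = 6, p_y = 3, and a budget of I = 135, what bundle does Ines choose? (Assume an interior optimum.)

x* = 16, y* = 13

MU_x = 3·(x−4)^2·(y−5), MU_y = (x−4)^3.
MRS = (3/1)·(y−5)/(x−4).
Tangency: set MRS = p_x/p_y = 6/3 = 2.
So (3/1)·(y − 5)/(x − 4) = 2, i.e. (y − 5) = (2/3)·(x − 4).
Rewrite the budget in excess-of-subsistence terms: 6·(x − 4) + 3·(y − 5) = 135 − 6·4 − 3·5 = 96.
Substituting, 8·(x − 4) = 96, so x − 4 = 12 and x* = 16.
Then y − 5 = (2/3)·12 = 8, so y* = 13.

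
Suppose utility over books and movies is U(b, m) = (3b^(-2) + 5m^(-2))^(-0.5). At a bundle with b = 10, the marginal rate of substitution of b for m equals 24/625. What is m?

m = 4

For CES with ρ = -2, MRS = (3/5)·(m/b)^3.
Setting (3/5)·(m/10)^3 = 24/625 gives (m/10)^3 = 8/125, so m/10 = 0.4 and m = 4.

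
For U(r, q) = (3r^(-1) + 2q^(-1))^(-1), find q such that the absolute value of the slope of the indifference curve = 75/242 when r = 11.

For CES with ρ = -1, MRS = (3/2)·(q/r)^2.
Setting (3/2)·(q/11)^2 = 75/242 gives (q/11)^2 = 25/121, so q/11 = 5/11 and q = 5.

q = 5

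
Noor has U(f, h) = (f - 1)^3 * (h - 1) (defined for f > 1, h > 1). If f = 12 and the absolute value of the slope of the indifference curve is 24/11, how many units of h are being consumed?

h = 9

MU_f = 3·(f−1)^2·(h−1), MU_h = (f−1)^3.
MRS = (3/1)·(h−1)/(f−1).
Substitute f = 12: MRS = (h − 1)/(11/3). Setting this equal to 24/11 gives h − 1 = (24/11)·(11/3) = 8, so h = 9.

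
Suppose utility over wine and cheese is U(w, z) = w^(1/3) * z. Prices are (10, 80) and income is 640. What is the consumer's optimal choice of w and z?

MU_w = 1/3·w^(-2/3)·z and MU_z = w^(1/3).
MRS = MU_w/MU_z = (1/3)·z/w.
Tangency: set MRS = p_w/p_z = 10/80 = 0.125.
So (1/3)·z/w = 0.125, i.e. z = 0.375·w.
Substitute into the budget 10·w + 80·z = 640: 40·w = 640, so w* = 16.
Then z* = 0.375·16 = 6.

w* = 16, z* = 6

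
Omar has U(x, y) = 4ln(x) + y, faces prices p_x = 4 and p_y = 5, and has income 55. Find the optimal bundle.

MU_x = 4/x, MU_y = 1.
MRS = 4/x ÷ 1.
Tangency: set MRS = p_x/p_y = 4/5 = 0.8.
MRS depends only on x: 4/x = 0.8 ⇒ x* = 4/0.8 = 5.
From the budget, 5·y = 55 − 4·5 = 35, so y* = 7.

x* = 5, y* = 7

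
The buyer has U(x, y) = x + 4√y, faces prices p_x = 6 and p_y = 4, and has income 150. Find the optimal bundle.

MU_x = 1, MU_y = 4/(2√y).
MRS = 1 ÷ (4/(2√y)).
Tangency: set MRS = p_x/p_y = 6/4 = 1.5.
MRS depends only on y: 0.5·√y = 1.5 ⇒ √y = 1.5/0.5 = 3 ⇒ y* = 9.
From the budget, 6·x = 150 − 4·9 = 114, so x* = 19.

x* = 19, y* = 9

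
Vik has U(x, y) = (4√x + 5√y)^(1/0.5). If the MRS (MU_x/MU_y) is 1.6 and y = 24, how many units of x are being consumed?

x = 6

For CES with ρ = 0.5, MRS = (4/5)·√(y/x).
Setting (4/5)·√(24/x) = 1.6 gives √(24/x) = 2, so 24/x = 4 and x = 6.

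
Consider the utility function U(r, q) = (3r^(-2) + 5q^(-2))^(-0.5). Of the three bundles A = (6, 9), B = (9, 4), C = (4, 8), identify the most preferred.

Evaluate utility at each bundle:
U(A) = 2.626.
U(B) = 1.691.
U(C) = 1.940.
Highest utility is A, so A ≻ C ≻ B.

Bundle A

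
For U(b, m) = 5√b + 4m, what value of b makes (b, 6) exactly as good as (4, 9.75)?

U(4, 9.75) = 49.
Set U(b, 6) = 49 and solve.
With m = 6: 5√b = 49 − 4·6 = 25, so √b = 5 and b = 25.
Check: U(25, 6) = 49.

b = 25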